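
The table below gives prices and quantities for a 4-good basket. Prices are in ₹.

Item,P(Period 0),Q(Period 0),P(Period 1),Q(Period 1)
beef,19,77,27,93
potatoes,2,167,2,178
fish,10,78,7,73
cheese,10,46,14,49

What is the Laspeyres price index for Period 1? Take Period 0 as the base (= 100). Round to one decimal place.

118.6

Laspeyres price index uses base-period quantities as weights.
ΣP(Period 1)·Q(Period 0) = 27×77 + 2×167 + 7×78 + 14×46 = 2079 + 334 + 546 + 644 = 3603
ΣP(Period 0)·Q(Period 0) = 19×77 + 2×167 + 10×78 + 10×46 = 1463 + 334 + 780 + 460 = 3037
Index = 3603 / 3037 × 100 = 118.6368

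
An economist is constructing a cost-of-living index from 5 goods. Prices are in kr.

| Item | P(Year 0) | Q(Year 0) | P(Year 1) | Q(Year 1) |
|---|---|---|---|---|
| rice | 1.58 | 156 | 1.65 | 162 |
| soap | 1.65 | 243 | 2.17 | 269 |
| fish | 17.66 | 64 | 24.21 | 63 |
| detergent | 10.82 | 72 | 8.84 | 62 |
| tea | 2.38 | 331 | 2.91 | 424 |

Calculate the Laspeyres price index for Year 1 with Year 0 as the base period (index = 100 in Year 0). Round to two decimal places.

117.62

Laspeyres price index uses base-period quantities as weights.
ΣP(Year 1)·Q(Year 0) = 1.65×156 + 2.17×243 + 24.21×64 + 8.84×72 + 2.91×331 = 257.4 + 527.31 + 1549.44 + 636.48 + 963.21 = 3933.84
ΣP(Year 0)·Q(Year 0) = 1.58×156 + 1.65×243 + 17.66×64 + 10.82×72 + 2.38×331 = 246.48 + 400.95 + 1130.24 + 779.04 + 787.78 = 3344.49
Index = 3933.84 / 3344.49 × 100 = 117.6215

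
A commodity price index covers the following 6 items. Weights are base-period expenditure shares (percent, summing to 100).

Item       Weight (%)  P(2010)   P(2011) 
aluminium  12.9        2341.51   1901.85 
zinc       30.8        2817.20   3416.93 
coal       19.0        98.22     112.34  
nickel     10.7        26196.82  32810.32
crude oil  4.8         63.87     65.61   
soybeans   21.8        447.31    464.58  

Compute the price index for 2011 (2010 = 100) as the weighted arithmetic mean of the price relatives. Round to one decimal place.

aluminium: 12.9 × (1901.85/2341.51) = 12.9 × 0.812232 = 10.4778
zinc: 30.8 × (3416.93/2817.20) = 30.8 × 1.212882 = 37.3568
coal: 19.0 × (112.34/98.22) = 19.0 × 1.143759 = 21.7314
nickel: 10.7 × (32810.32/26196.82) = 10.7 × 1.252454 = 13.4013
crude oil: 4.8 × (65.61/63.87) = 4.8 × 1.027243 = 4.9308
soybeans: 21.8 × (464.58/447.31) = 21.8 × 1.038609 = 22.6417
Index = Σ wᵢ·(p₁ᵢ/p₀ᵢ) = 10.4778 + 37.3568 + 21.7314 + 13.4013 + 4.9308 + 22.6417 = 110.5397

110.5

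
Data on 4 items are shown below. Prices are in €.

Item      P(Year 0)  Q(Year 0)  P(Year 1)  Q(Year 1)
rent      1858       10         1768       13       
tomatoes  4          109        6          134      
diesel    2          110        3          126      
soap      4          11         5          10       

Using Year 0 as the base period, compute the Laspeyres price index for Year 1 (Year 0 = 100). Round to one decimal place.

97.1

Laspeyres price index uses base-period quantities as weights.
ΣP(Year 1)·Q(Year 0) = 1768×10 + 6×109 + 3×110 + 5×11 = 17680 + 654 + 330 + 55 = 18719
ΣP(Year 0)·Q(Year 0) = 1858×10 + 4×109 + 2×110 + 4×11 = 18580 + 436 + 220 + 44 = 19280
Index = 18719 / 19280 × 100 = 97.0902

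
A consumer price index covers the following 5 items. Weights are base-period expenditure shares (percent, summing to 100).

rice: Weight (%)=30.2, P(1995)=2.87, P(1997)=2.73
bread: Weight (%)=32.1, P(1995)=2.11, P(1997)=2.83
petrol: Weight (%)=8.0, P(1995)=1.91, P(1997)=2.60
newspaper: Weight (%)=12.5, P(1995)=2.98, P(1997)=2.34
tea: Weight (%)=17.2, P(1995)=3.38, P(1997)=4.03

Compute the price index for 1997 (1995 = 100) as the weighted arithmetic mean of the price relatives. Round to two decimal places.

112.99

rice: 30.2 × (2.73/2.87) = 30.2 × 0.951220 = 28.7268
bread: 32.1 × (2.83/2.11) = 32.1 × 1.341232 = 43.0536
petrol: 8.0 × (2.60/1.91) = 8.0 × 1.361257 = 10.8901
newspaper: 12.5 × (2.34/2.98) = 12.5 × 0.785235 = 9.8154
tea: 17.2 × (4.03/3.38) = 17.2 × 1.192308 = 20.5077
Index = Σ wᵢ·(p₁ᵢ/p₀ᵢ) = 28.7268 + 43.0536 + 10.8901 + 9.8154 + 20.5077 = 112.9936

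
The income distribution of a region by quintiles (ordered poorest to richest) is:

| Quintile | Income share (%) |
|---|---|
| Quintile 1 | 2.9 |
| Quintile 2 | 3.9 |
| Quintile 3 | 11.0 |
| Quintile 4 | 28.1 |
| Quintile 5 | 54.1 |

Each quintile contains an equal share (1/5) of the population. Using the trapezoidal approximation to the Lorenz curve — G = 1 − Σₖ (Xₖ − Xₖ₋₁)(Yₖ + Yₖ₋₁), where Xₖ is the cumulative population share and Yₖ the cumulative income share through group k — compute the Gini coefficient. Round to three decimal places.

0.506

Cumulative income shares Yₖ: 0.0290, 0.0680, 0.1780, 0.4590, 1.0000
Σ (Xₖ−Xₖ₋₁)(Yₖ+Yₖ₋₁) = (1/5)(0.0290+0.0000) + (1/5)(0.0680+0.0290) + (1/5)(0.1780+0.0680) + (1/5)(0.4590+0.1780) + (1/5)(1.0000+0.4590)
  = 0.0058 + 0.0194 + 0.0492 + 0.1274 + 0.2918 = 0.4936
G = 1 − 0.4936 = 0.5064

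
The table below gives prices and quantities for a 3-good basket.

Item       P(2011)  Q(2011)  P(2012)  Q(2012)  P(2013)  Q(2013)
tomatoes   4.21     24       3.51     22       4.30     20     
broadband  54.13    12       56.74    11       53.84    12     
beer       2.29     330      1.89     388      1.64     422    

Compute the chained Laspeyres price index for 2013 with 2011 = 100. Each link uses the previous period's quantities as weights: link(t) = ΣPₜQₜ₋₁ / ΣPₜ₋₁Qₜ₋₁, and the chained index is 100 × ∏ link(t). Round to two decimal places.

85.03

Link 2011→2012:
ΣP(2012)Q(2011) = 3.51×24 + 56.74×12 + 1.89×330 = 84.24 + 680.88 + 623.7 = 1388.82
ΣP(2011)Q(2011) = 4.21×24 + 54.13×12 + 2.29×330 = 101.04 + 649.56 + 755.7 = 1506.3
link = 1388.82/1506.3 = 0.922008
Link 2012→2013:
ΣP(2013)Q(2012) = 4.30×22 + 53.84×11 + 1.64×388 = 94.6 + 592.24 + 636.32 = 1323.16
ΣP(2012)Q(2012) = 3.51×22 + 56.74×11 + 1.89×388 = 77.22 + 624.14 + 733.32 = 1434.68
link = 1323.16/1434.68 = 0.922268
Chained index = 100 × 0.922008 × 0.922268 = 85.0338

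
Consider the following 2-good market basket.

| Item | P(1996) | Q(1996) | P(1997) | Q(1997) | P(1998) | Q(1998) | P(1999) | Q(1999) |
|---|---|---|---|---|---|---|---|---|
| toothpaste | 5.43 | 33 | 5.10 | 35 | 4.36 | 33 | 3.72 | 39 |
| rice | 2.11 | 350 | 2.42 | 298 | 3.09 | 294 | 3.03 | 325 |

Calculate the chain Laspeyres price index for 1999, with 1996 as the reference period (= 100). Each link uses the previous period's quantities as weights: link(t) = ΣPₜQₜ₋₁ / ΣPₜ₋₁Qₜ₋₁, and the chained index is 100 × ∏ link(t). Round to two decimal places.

127.14

Link 1996→1997:
ΣP(1997)Q(1996) = 5.10×33 + 2.42×350 = 168.3 + 847 = 1015.3
ΣP(1996)Q(1996) = 5.43×33 + 2.11×350 = 179.19 + 738.5 = 917.69
link = 1015.3/917.69 = 1.106365
Link 1997→1998:
ΣP(1998)Q(1997) = 4.36×35 + 3.09×298 = 152.6 + 920.82 = 1073.42
ΣP(1997)Q(1997) = 5.10×35 + 2.42×298 = 178.5 + 721.16 = 899.66
link = 1073.42/899.66 = 1.193140
Link 1998→1999:
ΣP(1999)Q(1998) = 3.72×33 + 3.03×294 = 122.76 + 890.82 = 1013.58
ΣP(1998)Q(1998) = 4.36×33 + 3.09×294 = 143.88 + 908.46 = 1052.34
link = 1013.58/1052.34 = 0.963168
Chained index = 100 × 1.106365 × 1.193140 × 0.963168 = 127.1428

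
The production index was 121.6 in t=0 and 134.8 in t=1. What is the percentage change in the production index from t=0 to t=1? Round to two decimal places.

Change = (134.8 − 121.6) / 121.6 × 100
       = 13.2 / 121.6 × 100 = 10.8553%

10.86%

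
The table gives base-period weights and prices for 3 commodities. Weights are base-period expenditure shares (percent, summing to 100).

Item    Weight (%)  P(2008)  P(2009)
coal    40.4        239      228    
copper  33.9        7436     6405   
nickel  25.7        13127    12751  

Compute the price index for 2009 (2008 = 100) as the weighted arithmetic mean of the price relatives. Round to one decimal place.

coal: 40.4 × (228/239) = 40.4 × 0.953975 = 38.5406
copper: 33.9 × (6405/7436) = 33.9 × 0.861350 = 29.1998
nickel: 25.7 × (12751/13127) = 25.7 × 0.971357 = 24.9639
Index = Σ wᵢ·(p₁ᵢ/p₀ᵢ) = 38.5406 + 29.1998 + 24.9639 = 92.7042

92.7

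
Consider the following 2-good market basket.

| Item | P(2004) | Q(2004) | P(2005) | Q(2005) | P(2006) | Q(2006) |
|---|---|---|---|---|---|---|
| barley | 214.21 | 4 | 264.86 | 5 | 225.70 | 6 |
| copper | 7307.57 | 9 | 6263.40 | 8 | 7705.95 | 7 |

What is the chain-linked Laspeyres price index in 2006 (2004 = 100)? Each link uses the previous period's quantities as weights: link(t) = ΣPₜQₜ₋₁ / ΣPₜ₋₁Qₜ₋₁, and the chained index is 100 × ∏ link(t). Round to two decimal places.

105.21

Link 2004→2005:
ΣP(2005)Q(2004) = 264.86×4 + 6263.40×9 = 1059.44 + 56370.6 = 57430.04
ΣP(2004)Q(2004) = 214.21×4 + 7307.57×9 = 856.84 + 65768.13 = 66624.97
link = 57430.04/66624.97 = 0.861990
Link 2005→2006:
ΣP(2006)Q(2005) = 225.70×5 + 7705.95×8 = 1128.5 + 61647.6 = 62776.1
ΣP(2005)Q(2005) = 264.86×5 + 6263.40×8 = 1324.3 + 50107.2 = 51431.5
link = 62776.1/51431.5 = 1.220577
Chained index = 100 × 0.861990 × 1.220577 = 105.2125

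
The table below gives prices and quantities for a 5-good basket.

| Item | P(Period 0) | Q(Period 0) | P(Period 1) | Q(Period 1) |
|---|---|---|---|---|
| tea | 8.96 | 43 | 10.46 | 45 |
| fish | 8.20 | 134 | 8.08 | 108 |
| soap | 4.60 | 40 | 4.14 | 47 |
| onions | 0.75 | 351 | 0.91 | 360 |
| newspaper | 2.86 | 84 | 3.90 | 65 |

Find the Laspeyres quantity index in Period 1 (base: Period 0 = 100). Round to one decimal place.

90.3

Laspeyres quantity index uses base-period prices as weights.
ΣP(Period 0)·Q(Period 1) = 8.96×45 + 8.20×108 + 4.60×47 + 0.75×360 + 2.86×65 = 403.2 + 885.6 + 216.2 + 270 + 185.9 = 1960.9
ΣP(Period 0)·Q(Period 0) = 8.96×43 + 8.20×134 + 4.60×40 + 0.75×351 + 2.86×84 = 385.28 + 1098.8 + 184 + 263.25 + 240.24 = 2171.57
Index = 1960.9 / 2171.57 × 100 = 90.2987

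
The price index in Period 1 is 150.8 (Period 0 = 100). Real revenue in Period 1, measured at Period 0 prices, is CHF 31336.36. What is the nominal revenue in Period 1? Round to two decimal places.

47255.23

Nominal = Real × (Index/100) = 31336.36 × (150.8/100)
        = 31336.36 × 1.508 = 47255.2309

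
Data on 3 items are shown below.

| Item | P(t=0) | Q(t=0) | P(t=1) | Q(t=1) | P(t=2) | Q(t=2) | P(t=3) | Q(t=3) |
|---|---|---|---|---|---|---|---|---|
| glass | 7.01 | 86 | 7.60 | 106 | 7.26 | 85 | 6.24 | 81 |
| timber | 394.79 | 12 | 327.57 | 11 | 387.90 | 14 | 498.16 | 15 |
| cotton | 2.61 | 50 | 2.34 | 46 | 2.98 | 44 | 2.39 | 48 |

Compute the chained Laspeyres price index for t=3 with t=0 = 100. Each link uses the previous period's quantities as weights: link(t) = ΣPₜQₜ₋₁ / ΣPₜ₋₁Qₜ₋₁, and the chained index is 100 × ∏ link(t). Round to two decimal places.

Link t=0→t=1:
ΣP(t=1)Q(t=0) = 7.60×86 + 327.57×12 + 2.34×50 = 653.6 + 3930.84 + 117 = 4701.44
ΣP(t=0)Q(t=0) = 7.01×86 + 394.79×12 + 2.61×50 = 602.86 + 4737.48 + 130.5 = 5470.84
link = 4701.44/5470.84 = 0.859363
Link t=1→t=2:
ΣP(t=2)Q(t=1) = 7.26×106 + 387.90×11 + 2.98×46 = 769.56 + 4266.9 + 137.08 = 5173.54
ΣP(t=1)Q(t=1) = 7.60×106 + 327.57×11 + 2.34×46 = 805.6 + 3603.27 + 107.64 = 4516.51
link = 5173.54/4516.51 = 1.145473
Link t=2→t=3:
ΣP(t=3)Q(t=2) = 6.24×85 + 498.16×14 + 2.39×44 = 530.4 + 6974.24 + 105.16 = 7609.8
ΣP(t=2)Q(t=2) = 7.26×85 + 387.90×14 + 2.98×44 = 617.1 + 5430.6 + 131.12 = 6178.82
link = 7609.8/6178.82 = 1.231594
Chained index = 100 × 0.859363 × 1.145473 × 1.231594 = 121.2354

121.24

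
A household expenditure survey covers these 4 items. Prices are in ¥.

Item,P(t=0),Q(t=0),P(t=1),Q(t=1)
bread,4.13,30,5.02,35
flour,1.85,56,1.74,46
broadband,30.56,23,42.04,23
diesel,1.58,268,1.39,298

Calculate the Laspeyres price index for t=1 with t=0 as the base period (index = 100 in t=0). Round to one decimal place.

Laspeyres price index uses base-period quantities as weights.
ΣP(t=1)·Q(t=0) = 5.02×30 + 1.74×56 + 42.04×23 + 1.39×268 = 150.6 + 97.44 + 966.92 + 372.52 = 1587.48
ΣP(t=0)·Q(t=0) = 4.13×30 + 1.85×56 + 30.56×23 + 1.58×268 = 123.9 + 103.6 + 702.88 + 423.44 = 1353.82
Index = 1587.48 / 1353.82 × 100 = 117.2593

117.3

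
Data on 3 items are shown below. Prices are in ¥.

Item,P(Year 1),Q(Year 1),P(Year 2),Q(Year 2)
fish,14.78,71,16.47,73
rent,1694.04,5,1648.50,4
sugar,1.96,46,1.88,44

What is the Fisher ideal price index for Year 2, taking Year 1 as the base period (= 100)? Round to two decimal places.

Laspeyres component (base-period weights):
ΣP(Year 2)Q(Year 1) = 16.47×71 + 1648.50×5 + 1.88×46 = 1169.37 + 8242.5 + 86.48 = 9498.35
ΣP(Year 1)Q(Year 1) = 14.78×71 + 1694.04×5 + 1.96×46 = 1049.38 + 8470.2 + 90.16 = 9609.74
L = 9498.35 / 9609.74 × 100 = 98.8409
Paasche component (current-period weights):
ΣP(Year 2)Q(Year 2) = 16.47×73 + 1648.50×4 + 1.88×44 = 1202.31 + 6594 + 82.72 = 7879.03
ΣP(Year 1)Q(Year 2) = 14.78×73 + 1694.04×4 + 1.96×44 = 1078.94 + 6776.16 + 86.24 = 7941.34
P = 7879.03 / 7941.34 × 100 = 99.2154
Fisher = √(L × P) = √(98.8409 × 99.2154) = 99.0279

99.03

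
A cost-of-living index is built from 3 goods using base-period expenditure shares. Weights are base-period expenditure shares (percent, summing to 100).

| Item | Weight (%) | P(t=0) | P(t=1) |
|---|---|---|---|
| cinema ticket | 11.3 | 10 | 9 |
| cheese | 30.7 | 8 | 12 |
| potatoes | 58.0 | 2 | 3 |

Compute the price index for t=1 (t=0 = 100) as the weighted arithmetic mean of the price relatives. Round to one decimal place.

143.2

cinema ticket: 11.3 × (9/10) = 11.3 × 0.900000 = 10.1700
cheese: 30.7 × (12/8) = 30.7 × 1.500000 = 46.0500
potatoes: 58.0 × (3/2) = 58.0 × 1.500000 = 87.0000
Index = Σ wᵢ·(p₁ᵢ/p₀ᵢ) = 10.1700 + 46.0500 + 87.0000 = 143.2200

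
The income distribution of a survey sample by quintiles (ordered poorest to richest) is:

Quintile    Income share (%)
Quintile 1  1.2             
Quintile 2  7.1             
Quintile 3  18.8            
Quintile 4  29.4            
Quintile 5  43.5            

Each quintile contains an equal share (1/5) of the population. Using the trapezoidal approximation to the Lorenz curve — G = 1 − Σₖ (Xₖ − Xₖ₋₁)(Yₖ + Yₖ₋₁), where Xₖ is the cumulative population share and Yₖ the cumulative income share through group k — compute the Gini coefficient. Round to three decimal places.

Cumulative income shares Yₖ: 0.0120, 0.0830, 0.2710, 0.5650, 1.0000
Σ (Xₖ−Xₖ₋₁)(Yₖ+Yₖ₋₁) = (1/5)(0.0120+0.0000) + (1/5)(0.0830+0.0120) + (1/5)(0.2710+0.0830) + (1/5)(0.5650+0.2710) + (1/5)(1.0000+0.5650)
  = 0.0024 + 0.0190 + 0.0708 + 0.1672 + 0.3130 = 0.5724
G = 1 − 0.5724 = 0.4276

0.428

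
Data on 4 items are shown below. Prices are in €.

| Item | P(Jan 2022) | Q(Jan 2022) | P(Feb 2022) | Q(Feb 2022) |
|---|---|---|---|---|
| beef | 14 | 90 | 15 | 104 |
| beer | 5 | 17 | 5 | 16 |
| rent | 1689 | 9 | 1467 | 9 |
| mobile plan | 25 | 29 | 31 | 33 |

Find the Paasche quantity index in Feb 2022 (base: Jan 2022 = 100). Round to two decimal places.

Paasche quantity index uses current-period prices as weights.
ΣP(Feb 2022)·Q(Feb 2022) = 15×104 + 5×16 + 1467×9 + 31×33 = 1560 + 80 + 13203 + 1023 = 15866
ΣP(Feb 2022)·Q(Jan 2022) = 15×90 + 5×17 + 1467×9 + 31×29 = 1350 + 85 + 13203 + 899 = 15537
Index = 15866 / 15537 × 100 = 102.1175

102.12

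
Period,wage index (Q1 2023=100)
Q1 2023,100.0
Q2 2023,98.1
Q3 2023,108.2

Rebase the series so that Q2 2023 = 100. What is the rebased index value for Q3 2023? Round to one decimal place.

110.3

Rebased(Q3 2023) = 108.2 / 98.1 × 100 = 110.2956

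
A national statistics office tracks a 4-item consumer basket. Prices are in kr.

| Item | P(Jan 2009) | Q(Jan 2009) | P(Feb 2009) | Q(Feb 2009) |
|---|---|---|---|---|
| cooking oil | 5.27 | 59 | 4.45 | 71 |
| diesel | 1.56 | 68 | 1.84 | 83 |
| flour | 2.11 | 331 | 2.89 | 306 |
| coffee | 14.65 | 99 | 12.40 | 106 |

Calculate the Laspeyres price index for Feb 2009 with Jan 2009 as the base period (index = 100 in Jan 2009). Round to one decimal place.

Laspeyres price index uses base-period quantities as weights.
ΣP(Feb 2009)·Q(Jan 2009) = 4.45×59 + 1.84×68 + 2.89×331 + 12.40×99 = 262.55 + 125.12 + 956.59 + 1227.6 = 2571.86
ΣP(Jan 2009)·Q(Jan 2009) = 5.27×59 + 1.56×68 + 2.11×331 + 14.65×99 = 310.93 + 106.08 + 698.41 + 1450.35 = 2565.77
Index = 2571.86 / 2565.77 × 100 = 100.2374

100.2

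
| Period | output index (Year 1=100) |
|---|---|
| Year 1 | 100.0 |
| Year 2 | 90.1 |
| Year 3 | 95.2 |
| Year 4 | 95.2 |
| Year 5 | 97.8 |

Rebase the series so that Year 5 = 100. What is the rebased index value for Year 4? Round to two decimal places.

Rebased(Year 4) = 95.2 / 97.8 × 100 = 97.3415

97.34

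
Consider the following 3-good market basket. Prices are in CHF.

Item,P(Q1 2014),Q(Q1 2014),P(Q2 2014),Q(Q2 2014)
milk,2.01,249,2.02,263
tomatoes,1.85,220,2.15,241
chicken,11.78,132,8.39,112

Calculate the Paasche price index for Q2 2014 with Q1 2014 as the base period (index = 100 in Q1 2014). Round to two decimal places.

Paasche price index uses current-period quantities as weights.
ΣP(Q2 2014)·Q(Q2 2014) = 2.02×263 + 2.15×241 + 8.39×112 = 531.26 + 518.15 + 939.68 = 1989.09
ΣP(Q1 2014)·Q(Q2 2014) = 2.01×263 + 1.85×241 + 11.78×112 = 528.63 + 445.85 + 1319.36 = 2293.84
Index = 1989.09 / 2293.84 × 100 = 86.7144

86.71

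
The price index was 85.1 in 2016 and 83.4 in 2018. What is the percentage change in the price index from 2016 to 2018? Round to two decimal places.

Change = (83.4 − 85.1) / 85.1 × 100
       = -1.7 / 85.1 × 100 = -1.9976%

-2.00%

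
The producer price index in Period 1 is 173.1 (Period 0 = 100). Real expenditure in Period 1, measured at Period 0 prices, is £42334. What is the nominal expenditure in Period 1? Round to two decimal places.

73280.15

Nominal = Real × (Index/100) = 42334 × (173.1/100)
        = 42334 × 1.731 = 73280.1540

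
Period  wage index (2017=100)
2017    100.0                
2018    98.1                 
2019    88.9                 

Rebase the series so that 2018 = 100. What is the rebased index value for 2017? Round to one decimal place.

Rebased(2017) = 100.0 / 98.1 × 100 = 101.9368

101.9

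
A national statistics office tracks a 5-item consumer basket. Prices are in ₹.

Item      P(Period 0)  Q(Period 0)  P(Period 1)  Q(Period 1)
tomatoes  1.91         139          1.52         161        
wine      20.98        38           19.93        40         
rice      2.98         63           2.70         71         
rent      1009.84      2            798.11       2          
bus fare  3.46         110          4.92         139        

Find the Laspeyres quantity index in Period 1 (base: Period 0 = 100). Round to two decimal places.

105.70

Laspeyres quantity index uses base-period prices as weights.
ΣP(Period 0)·Q(Period 1) = 1.91×161 + 20.98×40 + 2.98×71 + 1009.84×2 + 3.46×139 = 307.51 + 839.2 + 211.58 + 2019.68 + 480.94 = 3858.91
ΣP(Period 0)·Q(Period 0) = 1.91×139 + 20.98×38 + 2.98×63 + 1009.84×2 + 3.46×110 = 265.49 + 797.24 + 187.74 + 2019.68 + 380.6 = 3650.75
Index = 3858.91 / 3650.75 × 100 = 105.7018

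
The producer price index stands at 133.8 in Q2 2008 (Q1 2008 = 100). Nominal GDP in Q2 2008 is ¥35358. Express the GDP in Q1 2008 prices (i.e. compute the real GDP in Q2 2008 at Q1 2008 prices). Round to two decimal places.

26426.01

Real = Nominal ÷ (Index/100) = 35358 ÷ (133.8/100)
     = 35358 ÷ 1.338 = 26426.0090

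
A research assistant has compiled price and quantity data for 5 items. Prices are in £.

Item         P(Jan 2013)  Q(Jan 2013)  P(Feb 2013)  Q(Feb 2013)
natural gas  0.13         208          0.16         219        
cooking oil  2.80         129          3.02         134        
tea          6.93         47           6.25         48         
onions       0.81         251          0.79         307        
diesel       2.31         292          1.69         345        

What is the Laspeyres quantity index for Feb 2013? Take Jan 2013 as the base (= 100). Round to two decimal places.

Laspeyres quantity index uses base-period prices as weights.
ΣP(Jan 2013)·Q(Feb 2013) = 0.13×219 + 2.80×134 + 6.93×48 + 0.81×307 + 2.31×345 = 28.47 + 375.2 + 332.64 + 248.67 + 796.95 = 1781.93
ΣP(Jan 2013)·Q(Jan 2013) = 0.13×208 + 2.80×129 + 6.93×47 + 0.81×251 + 2.31×292 = 27.04 + 361.2 + 325.71 + 203.31 + 674.52 = 1591.78
Index = 1781.93 / 1591.78 × 100 = 111.9457

111.95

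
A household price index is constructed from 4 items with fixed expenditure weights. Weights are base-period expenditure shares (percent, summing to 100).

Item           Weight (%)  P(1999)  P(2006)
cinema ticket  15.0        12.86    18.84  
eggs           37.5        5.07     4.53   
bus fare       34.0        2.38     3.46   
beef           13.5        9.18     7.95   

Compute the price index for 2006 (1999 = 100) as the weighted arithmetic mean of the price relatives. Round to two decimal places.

116.60

cinema ticket: 15.0 × (18.84/12.86) = 15.0 × 1.465008 = 21.9751
eggs: 37.5 × (4.53/5.07) = 37.5 × 0.893491 = 33.5059
bus fare: 34.0 × (3.46/2.38) = 34.0 × 1.453782 = 49.4286
beef: 13.5 × (7.95/9.18) = 13.5 × 0.866013 = 11.6912
Index = Σ wᵢ·(p₁ᵢ/p₀ᵢ) = 21.9751 + 33.5059 + 49.4286 + 11.6912 = 116.6008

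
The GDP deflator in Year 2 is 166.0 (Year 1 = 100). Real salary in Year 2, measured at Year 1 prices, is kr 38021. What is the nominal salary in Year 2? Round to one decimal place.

Nominal = Real × (Index/100) = 38021 × (166.0/100)
        = 38021 × 1.660 = 63114.8600

63114.9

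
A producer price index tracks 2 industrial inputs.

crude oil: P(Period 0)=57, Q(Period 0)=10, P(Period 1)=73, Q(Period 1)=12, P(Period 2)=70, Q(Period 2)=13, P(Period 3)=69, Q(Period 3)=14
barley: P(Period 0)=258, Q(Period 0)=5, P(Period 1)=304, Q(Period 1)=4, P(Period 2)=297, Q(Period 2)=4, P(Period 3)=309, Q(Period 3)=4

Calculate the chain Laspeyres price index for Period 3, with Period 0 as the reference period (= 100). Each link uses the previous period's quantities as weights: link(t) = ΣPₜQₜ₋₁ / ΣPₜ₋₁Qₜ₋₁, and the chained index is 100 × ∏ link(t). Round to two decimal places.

Link Period 0→Period 1:
ΣP(Period 1)Q(Period 0) = 73×10 + 304×5 = 730 + 1520 = 2250
ΣP(Period 0)Q(Period 0) = 57×10 + 258×5 = 570 + 1290 = 1860
link = 2250/1860 = 1.209677
Link Period 1→Period 2:
ΣP(Period 2)Q(Period 1) = 70×12 + 297×4 = 840 + 1188 = 2028
ΣP(Period 1)Q(Period 1) = 73×12 + 304×4 = 876 + 1216 = 2092
link = 2028/2092 = 0.969407
Link Period 2→Period 3:
ΣP(Period 3)Q(Period 2) = 69×13 + 309×4 = 897 + 1236 = 2133
ΣP(Period 2)Q(Period 2) = 70×13 + 297×4 = 910 + 1188 = 2098
link = 2133/2098 = 1.016683
Chained index = 100 × 1.209677 × 0.969407 × 1.016683 = 119.2233

119.22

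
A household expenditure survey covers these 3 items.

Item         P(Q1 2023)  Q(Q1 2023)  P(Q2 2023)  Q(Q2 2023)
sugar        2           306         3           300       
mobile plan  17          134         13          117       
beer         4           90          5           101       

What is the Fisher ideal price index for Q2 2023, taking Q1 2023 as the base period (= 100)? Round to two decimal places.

96.72

Laspeyres component (base-period weights):
ΣP(Q2 2023)Q(Q1 2023) = 3×306 + 13×134 + 5×90 = 918 + 1742 + 450 = 3110
ΣP(Q1 2023)Q(Q1 2023) = 2×306 + 17×134 + 4×90 = 612 + 2278 + 360 = 3250
L = 3110 / 3250 × 100 = 95.6923
Paasche component (current-period weights):
ΣP(Q2 2023)Q(Q2 2023) = 3×300 + 13×117 + 5×101 = 900 + 1521 + 505 = 2926
ΣP(Q1 2023)Q(Q2 2023) = 2×300 + 17×117 + 4×101 = 600 + 1989 + 404 = 2993
P = 2926 / 2993 × 100 = 97.7614
Fisher = √(L × P) = √(95.6923 × 97.7614) = 96.7213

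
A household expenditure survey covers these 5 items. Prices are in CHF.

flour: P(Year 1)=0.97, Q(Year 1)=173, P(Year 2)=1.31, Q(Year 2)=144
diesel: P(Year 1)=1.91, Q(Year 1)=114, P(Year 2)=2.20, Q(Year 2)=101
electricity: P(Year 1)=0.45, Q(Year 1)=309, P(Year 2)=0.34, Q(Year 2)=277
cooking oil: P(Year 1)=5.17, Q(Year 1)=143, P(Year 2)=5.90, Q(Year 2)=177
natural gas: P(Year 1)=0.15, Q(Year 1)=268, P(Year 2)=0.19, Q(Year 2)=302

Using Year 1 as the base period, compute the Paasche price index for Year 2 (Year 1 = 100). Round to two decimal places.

Paasche price index uses current-period quantities as weights.
ΣP(Year 2)·Q(Year 2) = 1.31×144 + 2.20×101 + 0.34×277 + 5.90×177 + 0.19×302 = 188.64 + 222.2 + 94.18 + 1044.3 + 57.38 = 1606.7
ΣP(Year 1)·Q(Year 2) = 0.97×144 + 1.91×101 + 0.45×277 + 5.17×177 + 0.15×302 = 139.68 + 192.91 + 124.65 + 915.09 + 45.3 = 1417.63
Index = 1606.7 / 1417.63 × 100 = 113.3370

113.34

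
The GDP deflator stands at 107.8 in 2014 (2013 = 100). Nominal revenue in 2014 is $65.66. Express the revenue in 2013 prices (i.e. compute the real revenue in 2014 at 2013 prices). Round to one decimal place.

Real = Nominal ÷ (Index/100) = 65.66 ÷ (107.8/100)
     = 65.66 ÷ 1.078 = 60.9091

60.9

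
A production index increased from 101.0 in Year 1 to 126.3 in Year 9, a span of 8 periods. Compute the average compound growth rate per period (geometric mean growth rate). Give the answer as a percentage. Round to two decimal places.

Growth factor = (126.3/101.0)^(1/8) = (1.250495)^(1/8) = 1.028336
Growth rate = 1.028336 − 1 = 0.028336 = 2.8336%

2.83%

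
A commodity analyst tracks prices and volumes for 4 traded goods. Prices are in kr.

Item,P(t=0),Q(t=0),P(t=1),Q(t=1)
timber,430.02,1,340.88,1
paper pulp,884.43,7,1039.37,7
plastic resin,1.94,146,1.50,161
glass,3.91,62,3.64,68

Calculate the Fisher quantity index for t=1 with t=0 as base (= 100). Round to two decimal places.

Laspeyres component (base-period weights):
ΣP(t=0)Q(t=1) = 430.02×1 + 884.43×7 + 1.94×161 + 3.91×68 = 430.02 + 6191.01 + 312.34 + 265.88 = 7199.25
ΣP(t=0)Q(t=0) = 430.02×1 + 884.43×7 + 1.94×146 + 3.91×62 = 430.02 + 6191.01 + 283.24 + 242.42 = 7146.69
L = 7199.25 / 7146.69 × 100 = 100.7354
Paasche component (current-period weights):
ΣP(t=1)Q(t=1) = 340.88×1 + 1039.37×7 + 1.50×161 + 3.64×68 = 340.88 + 7275.59 + 241.5 + 247.52 = 8105.49
ΣP(t=1)Q(t=0) = 340.88×1 + 1039.37×7 + 1.50×146 + 3.64×62 = 340.88 + 7275.59 + 219 + 225.68 = 8061.15
P = 8105.49 / 8061.15 × 100 = 100.5500
Fisher = √(L × P) = √(100.7354 × 100.5500) = 100.6427

100.64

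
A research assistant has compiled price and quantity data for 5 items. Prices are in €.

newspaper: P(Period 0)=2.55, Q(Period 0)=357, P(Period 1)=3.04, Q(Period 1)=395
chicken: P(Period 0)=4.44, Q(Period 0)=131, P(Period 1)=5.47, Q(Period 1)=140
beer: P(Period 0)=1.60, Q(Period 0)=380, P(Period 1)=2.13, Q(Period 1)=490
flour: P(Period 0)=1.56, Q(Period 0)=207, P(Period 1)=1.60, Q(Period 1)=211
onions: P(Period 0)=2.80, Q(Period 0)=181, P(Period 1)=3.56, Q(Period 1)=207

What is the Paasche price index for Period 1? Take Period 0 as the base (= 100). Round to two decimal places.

Paasche price index uses current-period quantities as weights.
ΣP(Period 1)·Q(Period 1) = 3.04×395 + 5.47×140 + 2.13×490 + 1.60×211 + 3.56×207 = 1200.8 + 765.8 + 1043.7 + 337.6 + 736.92 = 4084.82
ΣP(Period 0)·Q(Period 1) = 2.55×395 + 4.44×140 + 1.60×490 + 1.56×211 + 2.80×207 = 1007.25 + 621.6 + 784 + 329.16 + 579.6 = 3321.61
Index = 4084.82 / 3321.61 × 100 = 122.9771

122.98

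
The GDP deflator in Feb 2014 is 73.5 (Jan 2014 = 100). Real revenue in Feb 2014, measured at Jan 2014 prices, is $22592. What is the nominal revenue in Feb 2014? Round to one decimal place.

16605.1

Nominal = Real × (Index/100) = 22592 × (73.5/100)
        = 22592 × 0.735 = 16605.1200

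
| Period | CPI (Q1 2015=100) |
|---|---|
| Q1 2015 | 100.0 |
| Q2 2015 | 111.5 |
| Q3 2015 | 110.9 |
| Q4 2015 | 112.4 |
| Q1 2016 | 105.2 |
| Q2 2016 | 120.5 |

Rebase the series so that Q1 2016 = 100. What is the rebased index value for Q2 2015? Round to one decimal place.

Rebased(Q2 2015) = 111.5 / 105.2 × 100 = 105.9886

106.0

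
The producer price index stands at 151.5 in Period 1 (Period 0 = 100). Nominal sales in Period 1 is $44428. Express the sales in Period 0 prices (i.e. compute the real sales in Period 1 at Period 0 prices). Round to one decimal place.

Real = Nominal ÷ (Index/100) = 44428 ÷ (151.5/100)
     = 44428 ÷ 1.515 = 29325.4125

29325.4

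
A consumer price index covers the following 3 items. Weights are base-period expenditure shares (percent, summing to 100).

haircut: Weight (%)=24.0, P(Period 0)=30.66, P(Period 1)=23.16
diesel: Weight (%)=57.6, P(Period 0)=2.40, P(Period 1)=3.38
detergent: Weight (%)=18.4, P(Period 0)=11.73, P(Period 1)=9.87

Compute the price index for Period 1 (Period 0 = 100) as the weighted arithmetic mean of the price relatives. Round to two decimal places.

114.73

haircut: 24.0 × (23.16/30.66) = 24.0 × 0.755382 = 18.1292
diesel: 57.6 × (3.38/2.40) = 57.6 × 1.408333 = 81.1200
detergent: 18.4 × (9.87/11.73) = 18.4 × 0.841432 = 15.4824
Index = Σ wᵢ·(p₁ᵢ/p₀ᵢ) = 18.1292 + 81.1200 + 15.4824 = 114.7315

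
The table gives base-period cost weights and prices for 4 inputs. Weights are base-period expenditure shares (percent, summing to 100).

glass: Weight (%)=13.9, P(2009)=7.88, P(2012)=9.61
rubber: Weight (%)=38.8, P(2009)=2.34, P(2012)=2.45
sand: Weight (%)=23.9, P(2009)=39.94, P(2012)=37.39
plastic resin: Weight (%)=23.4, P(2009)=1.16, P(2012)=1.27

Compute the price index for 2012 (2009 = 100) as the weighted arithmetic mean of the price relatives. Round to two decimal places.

glass: 13.9 × (9.61/7.88) = 13.9 × 1.219543 = 16.9516
rubber: 38.8 × (2.45/2.34) = 38.8 × 1.047009 = 40.6239
sand: 23.9 × (37.39/39.94) = 23.9 × 0.936154 = 22.3741
plastic resin: 23.4 × (1.27/1.16) = 23.4 × 1.094828 = 25.6190
Index = Σ wᵢ·(p₁ᵢ/p₀ᵢ) = 16.9516 + 40.6239 + 22.3741 + 25.6190 = 105.5686

105.57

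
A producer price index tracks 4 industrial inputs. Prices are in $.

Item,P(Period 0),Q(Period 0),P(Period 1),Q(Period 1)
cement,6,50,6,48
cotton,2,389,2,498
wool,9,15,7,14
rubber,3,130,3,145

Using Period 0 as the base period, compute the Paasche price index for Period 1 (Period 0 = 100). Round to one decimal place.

98.5

Paasche price index uses current-period quantities as weights.
ΣP(Period 1)·Q(Period 1) = 6×48 + 2×498 + 7×14 + 3×145 = 288 + 996 + 98 + 435 = 1817
ΣP(Period 0)·Q(Period 1) = 6×48 + 2×498 + 9×14 + 3×145 = 288 + 996 + 126 + 435 = 1845
Index = 1817 / 1845 × 100 = 98.4824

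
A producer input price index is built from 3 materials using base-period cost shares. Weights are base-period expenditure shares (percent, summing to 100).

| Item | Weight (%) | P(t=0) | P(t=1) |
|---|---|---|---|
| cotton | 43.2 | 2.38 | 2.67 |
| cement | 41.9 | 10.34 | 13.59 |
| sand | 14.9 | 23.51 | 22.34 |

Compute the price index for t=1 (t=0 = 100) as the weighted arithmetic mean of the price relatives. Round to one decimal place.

cotton: 43.2 × (2.67/2.38) = 43.2 × 1.121849 = 48.4639
cement: 41.9 × (13.59/10.34) = 41.9 × 1.314313 = 55.0697
sand: 14.9 × (22.34/23.51) = 14.9 × 0.950234 = 14.1585
Index = Σ wᵢ·(p₁ᵢ/p₀ᵢ) = 48.4639 + 55.0697 + 14.1585 = 117.6921

117.7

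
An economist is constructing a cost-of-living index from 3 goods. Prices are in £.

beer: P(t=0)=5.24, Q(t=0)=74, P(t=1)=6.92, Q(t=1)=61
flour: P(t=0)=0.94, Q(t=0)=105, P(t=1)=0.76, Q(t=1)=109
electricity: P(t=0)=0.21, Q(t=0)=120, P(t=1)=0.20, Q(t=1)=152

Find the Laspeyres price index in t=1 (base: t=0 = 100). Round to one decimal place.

120.4

Laspeyres price index uses base-period quantities as weights.
ΣP(t=1)·Q(t=0) = 6.92×74 + 0.76×105 + 0.20×120 = 512.08 + 79.8 + 24 = 615.88
ΣP(t=0)·Q(t=0) = 5.24×74 + 0.94×105 + 0.21×120 = 387.76 + 98.7 + 25.2 = 511.66
Index = 615.88 / 511.66 × 100 = 120.3690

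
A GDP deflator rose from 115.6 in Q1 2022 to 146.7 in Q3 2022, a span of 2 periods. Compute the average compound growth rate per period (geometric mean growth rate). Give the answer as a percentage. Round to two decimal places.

12.65%

Growth factor = (146.7/115.6)^(1/2) = (1.269031)^(1/2) = 1.126513
Growth rate = 1.126513 − 1 = 0.126513 = 12.6513%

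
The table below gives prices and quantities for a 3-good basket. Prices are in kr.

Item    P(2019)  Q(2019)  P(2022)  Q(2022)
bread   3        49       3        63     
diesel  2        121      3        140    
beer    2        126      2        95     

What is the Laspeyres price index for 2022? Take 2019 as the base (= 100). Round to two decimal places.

Laspeyres price index uses base-period quantities as weights.
ΣP(2022)·Q(2019) = 3×49 + 3×121 + 2×126 = 147 + 363 + 252 = 762
ΣP(2019)·Q(2019) = 3×49 + 2×121 + 2×126 = 147 + 242 + 252 = 641
Index = 762 / 641 × 100 = 118.8768

118.88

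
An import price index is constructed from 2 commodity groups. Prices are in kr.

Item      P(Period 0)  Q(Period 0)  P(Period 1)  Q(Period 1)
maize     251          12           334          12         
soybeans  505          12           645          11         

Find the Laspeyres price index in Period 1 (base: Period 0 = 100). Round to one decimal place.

129.5

Laspeyres price index uses base-period quantities as weights.
ΣP(Period 1)·Q(Period 0) = 334×12 + 645×12 = 4008 + 7740 = 11748
ΣP(Period 0)·Q(Period 0) = 251×12 + 505×12 = 3012 + 6060 = 9072
Index = 11748 / 9072 × 100 = 129.4974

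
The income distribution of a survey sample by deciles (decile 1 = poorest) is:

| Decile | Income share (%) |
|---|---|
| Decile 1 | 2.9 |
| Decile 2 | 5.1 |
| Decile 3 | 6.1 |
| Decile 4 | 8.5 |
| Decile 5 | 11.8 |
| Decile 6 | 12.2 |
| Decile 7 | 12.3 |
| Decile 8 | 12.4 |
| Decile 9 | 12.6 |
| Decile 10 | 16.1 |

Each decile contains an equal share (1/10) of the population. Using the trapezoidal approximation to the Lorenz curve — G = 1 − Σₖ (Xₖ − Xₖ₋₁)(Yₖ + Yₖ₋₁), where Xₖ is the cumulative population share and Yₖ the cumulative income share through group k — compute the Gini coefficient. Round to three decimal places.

0.215

Cumulative income shares Yₖ: 0.0290, 0.0800, 0.1410, 0.2260, 0.3440, 0.4660, 0.5890, 0.7130, 0.8390, 1.0000
Σ (Xₖ−Xₖ₋₁)(Yₖ+Yₖ₋₁) = (1/10)(0.0290+0.0000) + (1/10)(0.0800+0.0290) + (1/10)(0.1410+0.0800) + (1/10)(0.2260+0.1410) + (1/10)(0.3440+0.2260) + (1/10)(0.4660+0.3440) + (1/10)(0.5890+0.4660) + (1/10)(0.7130+0.5890) + (1/10)(0.8390+0.7130) + (1/10)(1.0000+0.8390)
  = 0.0029 + 0.0109 + 0.0221 + 0.0367 + 0.0570 + 0.0810 + 0.1055 + 0.1302 + 0.1552 + 0.1839 = 0.7854
G = 1 − 0.7854 = 0.2146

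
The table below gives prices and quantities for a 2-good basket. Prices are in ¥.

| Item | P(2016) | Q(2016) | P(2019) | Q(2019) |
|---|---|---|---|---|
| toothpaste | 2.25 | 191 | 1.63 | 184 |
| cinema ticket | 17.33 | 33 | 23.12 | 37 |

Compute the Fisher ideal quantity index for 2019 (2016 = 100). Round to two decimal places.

Laspeyres component (base-period weights):
ΣP(2016)Q(2019) = 2.25×184 + 17.33×37 = 414 + 641.21 = 1055.21
ΣP(2016)Q(2016) = 2.25×191 + 17.33×33 = 429.75 + 571.89 = 1001.64
L = 1055.21 / 1001.64 × 100 = 105.3482
Paasche component (current-period weights):
ΣP(2019)Q(2019) = 1.63×184 + 23.12×37 = 299.92 + 855.44 = 1155.36
ΣP(2019)Q(2016) = 1.63×191 + 23.12×33 = 311.33 + 762.96 = 1074.29
P = 1155.36 / 1074.29 × 100 = 107.5464
Fisher = √(L × P) = √(105.3482 × 107.5464) = 106.4416

106.44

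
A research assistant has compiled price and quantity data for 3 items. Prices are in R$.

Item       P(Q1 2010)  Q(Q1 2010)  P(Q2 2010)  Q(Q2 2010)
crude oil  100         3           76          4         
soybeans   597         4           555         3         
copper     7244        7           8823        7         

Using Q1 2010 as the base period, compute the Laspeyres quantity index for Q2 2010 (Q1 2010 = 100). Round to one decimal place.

Laspeyres quantity index uses base-period prices as weights.
ΣP(Q1 2010)·Q(Q2 2010) = 100×4 + 597×3 + 7244×7 = 400 + 1791 + 50708 = 52899
ΣP(Q1 2010)·Q(Q1 2010) = 100×3 + 597×4 + 7244×7 = 300 + 2388 + 50708 = 53396
Index = 52899 / 53396 × 100 = 99.0692

99.1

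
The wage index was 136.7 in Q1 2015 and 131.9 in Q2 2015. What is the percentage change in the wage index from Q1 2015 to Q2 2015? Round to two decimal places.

-3.51%

Change = (131.9 − 136.7) / 136.7 × 100
       = -4.8 / 136.7 × 100 = -3.5113%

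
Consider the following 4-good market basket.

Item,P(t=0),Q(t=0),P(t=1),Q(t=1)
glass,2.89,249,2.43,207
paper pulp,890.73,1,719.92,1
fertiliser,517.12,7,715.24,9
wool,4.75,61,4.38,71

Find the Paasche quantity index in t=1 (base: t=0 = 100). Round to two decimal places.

Paasche quantity index uses current-period prices as weights.
ΣP(t=1)·Q(t=1) = 2.43×207 + 719.92×1 + 715.24×9 + 4.38×71 = 503.01 + 719.92 + 6437.16 + 310.98 = 7971.07
ΣP(t=1)·Q(t=0) = 2.43×249 + 719.92×1 + 715.24×7 + 4.38×61 = 605.07 + 719.92 + 5006.68 + 267.18 = 6598.85
Index = 7971.07 / 6598.85 × 100 = 120.7948

120.79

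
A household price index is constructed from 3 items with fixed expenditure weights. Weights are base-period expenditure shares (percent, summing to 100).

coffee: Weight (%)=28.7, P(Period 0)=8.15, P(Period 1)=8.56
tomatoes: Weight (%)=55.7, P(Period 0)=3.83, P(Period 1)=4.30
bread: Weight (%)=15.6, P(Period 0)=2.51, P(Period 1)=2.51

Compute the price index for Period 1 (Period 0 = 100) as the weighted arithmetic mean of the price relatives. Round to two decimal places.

coffee: 28.7 × (8.56/8.15) = 28.7 × 1.050307 = 30.1438
tomatoes: 55.7 × (4.30/3.83) = 55.7 × 1.122715 = 62.5352
bread: 15.6 × (2.51/2.51) = 15.6 × 1.000000 = 15.6000
Index = Σ wᵢ·(p₁ᵢ/p₀ᵢ) = 30.1438 + 62.5352 + 15.6000 = 108.2791

108.28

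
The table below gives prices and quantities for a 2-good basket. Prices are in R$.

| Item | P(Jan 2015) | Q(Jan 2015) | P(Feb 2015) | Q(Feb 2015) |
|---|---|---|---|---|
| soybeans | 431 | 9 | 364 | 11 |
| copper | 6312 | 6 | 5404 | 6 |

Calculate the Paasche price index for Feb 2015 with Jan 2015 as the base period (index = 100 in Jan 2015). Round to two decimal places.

85.49

Paasche price index uses current-period quantities as weights.
ΣP(Feb 2015)·Q(Feb 2015) = 364×11 + 5404×6 = 4004 + 32424 = 36428
ΣP(Jan 2015)·Q(Feb 2015) = 431×11 + 6312×6 = 4741 + 37872 = 42613
Index = 36428 / 42613 × 100 = 85.4856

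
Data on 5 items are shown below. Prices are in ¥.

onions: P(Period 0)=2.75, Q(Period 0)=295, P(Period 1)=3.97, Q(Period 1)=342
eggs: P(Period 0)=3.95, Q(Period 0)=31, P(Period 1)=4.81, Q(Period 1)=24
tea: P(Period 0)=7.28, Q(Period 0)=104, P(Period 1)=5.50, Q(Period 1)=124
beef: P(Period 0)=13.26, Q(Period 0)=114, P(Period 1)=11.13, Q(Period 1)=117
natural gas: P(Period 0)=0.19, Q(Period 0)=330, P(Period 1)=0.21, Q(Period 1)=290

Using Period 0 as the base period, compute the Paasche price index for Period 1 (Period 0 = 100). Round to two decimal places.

Paasche price index uses current-period quantities as weights.
ΣP(Period 1)·Q(Period 1) = 3.97×342 + 4.81×24 + 5.50×124 + 11.13×117 + 0.21×290 = 1357.74 + 115.44 + 682 + 1302.21 + 60.9 = 3518.29
ΣP(Period 0)·Q(Period 1) = 2.75×342 + 3.95×24 + 7.28×124 + 13.26×117 + 0.19×290 = 940.5 + 94.8 + 902.72 + 1551.42 + 55.1 = 3544.54
Index = 3518.29 / 3544.54 × 100 = 99.2594

99.26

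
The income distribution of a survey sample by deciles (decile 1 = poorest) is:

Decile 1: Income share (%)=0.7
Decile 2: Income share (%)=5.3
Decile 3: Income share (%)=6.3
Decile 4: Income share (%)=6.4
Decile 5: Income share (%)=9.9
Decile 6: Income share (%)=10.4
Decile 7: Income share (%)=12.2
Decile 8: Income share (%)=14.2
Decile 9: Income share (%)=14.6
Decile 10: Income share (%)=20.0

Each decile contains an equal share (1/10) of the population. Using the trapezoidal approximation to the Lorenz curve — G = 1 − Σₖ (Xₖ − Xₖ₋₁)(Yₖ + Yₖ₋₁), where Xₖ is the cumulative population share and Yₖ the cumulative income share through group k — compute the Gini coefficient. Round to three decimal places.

Cumulative income shares Yₖ: 0.0070, 0.0600, 0.1230, 0.1870, 0.2860, 0.3900, 0.5120, 0.6540, 0.8000, 1.0000
Σ (Xₖ−Xₖ₋₁)(Yₖ+Yₖ₋₁) = (1/10)(0.0070+0.0000) + (1/10)(0.0600+0.0070) + (1/10)(0.1230+0.0600) + (1/10)(0.1870+0.1230) + (1/10)(0.2860+0.1870) + (1/10)(0.3900+0.2860) + (1/10)(0.5120+0.3900) + (1/10)(0.6540+0.5120) + (1/10)(0.8000+0.6540) + (1/10)(1.0000+0.8000)
  = 0.0007 + 0.0067 + 0.0183 + 0.0310 + 0.0473 + 0.0676 + 0.0902 + 0.1166 + 0.1454 + 0.1800 = 0.7038
G = 1 − 0.7038 = 0.2962

0.296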